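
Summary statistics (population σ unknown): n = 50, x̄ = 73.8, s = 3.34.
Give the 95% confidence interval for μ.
(72.85, 74.75)

t-interval (σ unknown):
df = n - 1 = 49
t* = 2.010 for 95% confidence

Margin of error = t* · s/√n = 2.010 · 3.34/√50 = 0.95

CI: (72.85, 74.75)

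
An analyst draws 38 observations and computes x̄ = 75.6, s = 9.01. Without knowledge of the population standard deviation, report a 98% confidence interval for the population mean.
(72.05, 79.15)

t-interval (σ unknown):
df = n - 1 = 37
t* = 2.431 for 98% confidence

Margin of error = t* · s/√n = 2.431 · 9.01/√38 = 3.55

CI: (72.05, 79.15)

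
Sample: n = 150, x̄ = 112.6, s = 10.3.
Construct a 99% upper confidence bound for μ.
μ ≤ 114.58

Upper bound (one-sided):
t* = 2.352 (one-sided for 99%)
Upper bound = x̄ + t* · s/√n = 112.6 + 2.352 · 10.3/√150 = 114.58

We are 99% confident that μ ≤ 114.58.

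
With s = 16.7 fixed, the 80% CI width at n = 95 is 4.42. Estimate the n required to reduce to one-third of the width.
n ≈ 855

CI width ∝ 1/√n
To reduce width by factor 3, need √n to grow by 3 → need 3² = 9 times as many samples.

Current: n = 95, width = 4.42
New: n = 855, width ≈ 1.47

Width reduced by factor of 4.42/1.47 = 3.01.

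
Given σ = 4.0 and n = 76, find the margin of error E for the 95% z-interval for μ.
Margin of error = 0.90

Margin of error = z* · σ/√n
= 1.960 · 4.0/√76
= 1.960 · 4.0/8.7178
= 0.90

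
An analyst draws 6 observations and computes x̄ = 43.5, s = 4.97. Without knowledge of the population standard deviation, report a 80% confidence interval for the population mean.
(40.51, 46.49)

t-interval (σ unknown):
df = n - 1 = 5
t* = 1.476 for 80% confidence

Margin of error = t* · s/√n = 1.476 · 4.97/√6 = 2.99

CI: (40.51, 46.49)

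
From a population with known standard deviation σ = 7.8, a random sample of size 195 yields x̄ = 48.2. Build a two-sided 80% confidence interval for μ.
(47.48, 48.92)

z-interval (σ known):
z* = 1.282 for 80% confidence

Margin of error = z* · σ/√n = 1.282 · 7.8/√195 = 0.72

CI: (48.2 - 0.72, 48.2 + 0.72) = (47.48, 48.92)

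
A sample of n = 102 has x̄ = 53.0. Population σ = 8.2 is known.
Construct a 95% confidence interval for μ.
(51.41, 54.59)

z-interval (σ known):
z* = 1.960 for 95% confidence

Margin of error = z* · σ/√n = 1.960 · 8.2/√102 = 1.59

CI: (53.0 - 1.59, 53.0 + 1.59) = (51.41, 54.59)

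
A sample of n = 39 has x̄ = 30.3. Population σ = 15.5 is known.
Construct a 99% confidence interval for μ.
(23.91, 36.69)

z-interval (σ known):
z* = 2.576 for 99% confidence

Margin of error = z* · σ/√n = 2.576 · 15.5/√39 = 6.39

CI: (30.3 - 6.39, 30.3 + 6.39) = (23.91, 36.69)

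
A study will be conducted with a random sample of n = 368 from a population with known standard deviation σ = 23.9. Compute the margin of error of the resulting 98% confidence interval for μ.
Margin of error = 2.90

Margin of error = z* · σ/√n
= 2.326 · 23.9/√368
= 2.326 · 23.9/19.1833
= 2.90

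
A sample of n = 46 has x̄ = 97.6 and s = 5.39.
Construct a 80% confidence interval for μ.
(96.57, 98.63)

t-interval (σ unknown):
df = n - 1 = 45
t* = 1.301 for 80% confidence

Margin of error = t* · s/√n = 1.301 · 5.39/√46 = 1.03

CI: (96.57, 98.63)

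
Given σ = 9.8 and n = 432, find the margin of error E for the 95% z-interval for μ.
Margin of error = 0.92

Margin of error = z* · σ/√n
= 1.960 · 9.8/√432
= 1.960 · 9.8/20.7846
= 0.92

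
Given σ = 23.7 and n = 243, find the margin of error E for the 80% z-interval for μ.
Margin of error = 1.95

Margin of error = z* · σ/√n
= 1.282 · 23.7/√243
= 1.282 · 23.7/15.5885
= 1.95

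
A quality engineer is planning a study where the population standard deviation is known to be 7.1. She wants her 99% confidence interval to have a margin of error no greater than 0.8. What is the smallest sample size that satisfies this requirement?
n ≥ 523

For margin E ≤ 0.8:
n ≥ (z* · σ / E)²
n ≥ (2.576 · 7.1 / 0.8)²
n ≥ 522.67

Minimum n = 523 (rounding up)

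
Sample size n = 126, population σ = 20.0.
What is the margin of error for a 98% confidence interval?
Margin of error = 4.14

Margin of error = z* · σ/√n
= 2.326 · 20.0/√126
= 2.326 · 20.0/11.2250
= 4.14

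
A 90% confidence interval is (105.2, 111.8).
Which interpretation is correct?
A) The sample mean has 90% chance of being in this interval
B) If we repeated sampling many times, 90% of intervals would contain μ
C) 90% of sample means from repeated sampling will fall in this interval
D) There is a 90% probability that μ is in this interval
B

A) Wrong — x̄ is observed and sits in the interval by construction.
B) Correct — this is the frequentist long-run coverage interpretation.
C) Wrong — coverage applies to intervals containing μ, not to future x̄ values.
D) Wrong — μ is fixed; the randomness lives in the interval, not in μ.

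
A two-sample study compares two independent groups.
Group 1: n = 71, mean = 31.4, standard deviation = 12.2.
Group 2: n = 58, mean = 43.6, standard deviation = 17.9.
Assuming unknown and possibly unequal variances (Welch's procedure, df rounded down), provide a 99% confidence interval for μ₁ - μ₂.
(-19.45, -4.95)

Difference: x̄₁ - x̄₂ = -12.20
SE = √(s₁²/n₁ + s₂²/n₂) = √(12.2²/71 + 17.9²/58) = 2.7606
df = 97.08 → 97 (Welch–Satterthwaite, rounded down)
t* = 2.627

CI: -12.20 ± 2.627 · 2.7606 = -12.20 ± 7.25 = (-19.45, -4.95)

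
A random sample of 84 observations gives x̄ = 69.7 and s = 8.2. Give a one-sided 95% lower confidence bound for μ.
μ ≥ 68.21

Lower bound (one-sided):
t* = 1.663 (one-sided for 95%)
Lower bound = x̄ - t* · s/√n = 69.7 - 1.663 · 8.2/√84 = 68.21

We are 95% confident that μ ≥ 68.21.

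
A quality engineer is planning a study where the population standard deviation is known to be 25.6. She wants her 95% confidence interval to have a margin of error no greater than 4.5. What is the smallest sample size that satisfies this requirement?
n ≥ 125

For margin E ≤ 4.5:
n ≥ (z* · σ / E)²
n ≥ (1.960 · 25.6 / 4.5)²
n ≥ 124.33

Minimum n = 125 (rounding up)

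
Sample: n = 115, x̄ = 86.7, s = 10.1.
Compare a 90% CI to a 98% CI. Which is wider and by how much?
98% CI is wider by 1.33

df = 114
90% CI: t* = 1.658, (85.14, 88.26), width = 2 · t* · s/√n = 3.12
98% CI: t* = 2.360, (84.48, 88.92), width = 2 · t* · s/√n = 4.45

The 98% CI is wider by 4.45 - 3.12 = 1.33.
Higher confidence requires a wider interval.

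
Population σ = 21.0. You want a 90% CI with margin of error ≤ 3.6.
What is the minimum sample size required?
n ≥ 93

For margin E ≤ 3.6:
n ≥ (z* · σ / E)²
n ≥ (1.645 · 21.0 / 3.6)²
n ≥ 92.08

Minimum n = 93 (rounding up)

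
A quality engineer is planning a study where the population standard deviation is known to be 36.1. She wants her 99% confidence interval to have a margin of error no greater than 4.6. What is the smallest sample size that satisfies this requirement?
n ≥ 409

For margin E ≤ 4.6:
n ≥ (z* · σ / E)²
n ≥ (2.576 · 36.1 / 4.6)²
n ≥ 408.69

Minimum n = 409 (rounding up)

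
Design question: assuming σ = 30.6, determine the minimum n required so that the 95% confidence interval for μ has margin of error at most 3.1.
n ≥ 375

For margin E ≤ 3.1:
n ≥ (z* · σ / E)²
n ≥ (1.960 · 30.6 / 3.1)²
n ≥ 374.31

Minimum n = 375 (rounding up)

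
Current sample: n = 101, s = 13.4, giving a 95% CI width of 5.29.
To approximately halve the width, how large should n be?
n ≈ 404

CI width ∝ 1/√n
To reduce width by factor 2, need √n to grow by 2 → need 2² = 4 times as many samples.

Current: n = 101, width = 5.29
New: n = 404, width ≈ 2.62

Width reduced by factor of 5.29/2.62 = 2.02.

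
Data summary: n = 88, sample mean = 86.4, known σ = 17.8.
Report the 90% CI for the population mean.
(83.28, 89.52)

z-interval (σ known):
z* = 1.645 for 90% confidence

Margin of error = z* · σ/√n = 1.645 · 17.8/√88 = 3.12

CI: (86.4 - 3.12, 86.4 + 3.12) = (83.28, 89.52)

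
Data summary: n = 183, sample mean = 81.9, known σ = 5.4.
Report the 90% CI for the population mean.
(81.24, 82.56)

z-interval (σ known):
z* = 1.645 for 90% confidence

Margin of error = z* · σ/√n = 1.645 · 5.4/√183 = 0.66

CI: (81.9 - 0.66, 81.9 + 0.66) = (81.24, 82.56)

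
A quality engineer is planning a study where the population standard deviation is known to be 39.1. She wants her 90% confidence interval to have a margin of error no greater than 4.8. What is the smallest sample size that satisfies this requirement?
n ≥ 180

For margin E ≤ 4.8:
n ≥ (z* · σ / E)²
n ≥ (1.645 · 39.1 / 4.8)²
n ≥ 179.56

Minimum n = 180 (rounding up)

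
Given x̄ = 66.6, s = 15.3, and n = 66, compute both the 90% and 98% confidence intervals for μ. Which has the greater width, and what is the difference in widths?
98% CI is wider by 2.69

df = 65
90% CI: t* = 1.669, (63.46, 69.74), width = 2 · t* · s/√n = 6.29
98% CI: t* = 2.385, (62.11, 71.09), width = 2 · t* · s/√n = 8.98

The 98% CI is wider by 8.98 - 6.29 = 2.69.
Higher confidence requires a wider interval.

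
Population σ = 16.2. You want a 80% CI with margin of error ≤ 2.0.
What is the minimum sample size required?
n ≥ 108

For margin E ≤ 2.0:
n ≥ (z* · σ / E)²
n ≥ (1.282 · 16.2 / 2.0)²
n ≥ 107.83

Minimum n = 108 (rounding up)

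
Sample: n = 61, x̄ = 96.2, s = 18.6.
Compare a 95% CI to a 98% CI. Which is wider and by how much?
98% CI is wider by 1.85

df = 60
95% CI: t* = 2.000, (91.44, 100.96), width = 2 · t* · s/√n = 9.53
98% CI: t* = 2.390, (90.51, 101.89), width = 2 · t* · s/√n = 11.38

The 98% CI is wider by 11.38 - 9.53 = 1.85.
Higher confidence requires a wider interval.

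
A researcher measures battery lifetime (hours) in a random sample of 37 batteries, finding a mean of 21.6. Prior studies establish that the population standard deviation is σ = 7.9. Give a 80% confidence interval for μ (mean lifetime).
(19.93, 23.27)

z-interval (σ known):
z* = 1.282 for 80% confidence

Margin of error = z* · σ/√n = 1.282 · 7.9/√37 = 1.67

CI: (21.6 - 1.67, 21.6 + 1.67) = (19.93, 23.27)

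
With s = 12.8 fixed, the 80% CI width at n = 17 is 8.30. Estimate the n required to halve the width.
n ≈ 68

CI width ∝ 1/√n
To reduce width by factor 2, need √n to grow by 2 → need 2² = 4 times as many samples.

Current: n = 17, width = 8.30
New: n = 68, width ≈ 4.02

Width reduced by factor of 8.30/4.02 = 2.06.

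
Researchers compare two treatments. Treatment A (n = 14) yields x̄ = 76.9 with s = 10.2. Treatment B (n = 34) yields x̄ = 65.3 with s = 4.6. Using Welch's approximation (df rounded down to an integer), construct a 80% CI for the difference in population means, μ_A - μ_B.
(7.79, 15.41)

Difference: x̄₁ - x̄₂ = 11.60
SE = √(s₁²/n₁ + s₂²/n₂) = √(10.2²/14 + 4.6²/34) = 2.8379
df = 15.23 → 15 (Welch–Satterthwaite, rounded down)
t* = 1.341

CI: 11.60 ± 1.341 · 2.8379 = 11.60 ± 3.81 = (7.79, 15.41)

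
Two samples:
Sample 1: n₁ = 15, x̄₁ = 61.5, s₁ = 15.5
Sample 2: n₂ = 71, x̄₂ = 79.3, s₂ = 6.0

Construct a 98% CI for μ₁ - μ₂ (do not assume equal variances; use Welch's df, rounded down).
(-28.47, -7.13)

Difference: x̄₁ - x̄₂ = -17.80
SE = √(s₁²/n₁ + s₂²/n₂) = √(15.5²/15 + 6.0²/71) = 4.0649
df = 14.90 → 14 (Welch–Satterthwaite, rounded down)
t* = 2.624

CI: -17.80 ± 2.624 · 4.0649 = -17.80 ± 10.67 = (-28.47, -7.13)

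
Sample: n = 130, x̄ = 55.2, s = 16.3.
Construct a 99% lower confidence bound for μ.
μ ≥ 51.83

Lower bound (one-sided):
t* = 2.356 (one-sided for 99%)
Lower bound = x̄ - t* · s/√n = 55.2 - 2.356 · 16.3/√130 = 51.83

We are 99% confident that μ ≥ 51.83.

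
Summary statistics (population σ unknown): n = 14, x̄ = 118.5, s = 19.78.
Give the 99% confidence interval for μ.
(102.58, 134.42)

t-interval (σ unknown):
df = n - 1 = 13
t* = 3.012 for 99% confidence

Margin of error = t* · s/√n = 3.012 · 19.78/√14 = 15.92

CI: (102.58, 134.42)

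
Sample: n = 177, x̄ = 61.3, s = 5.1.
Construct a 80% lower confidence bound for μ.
μ ≥ 60.98

Lower bound (one-sided):
t* = 0.844 (one-sided for 80%)
Lower bound = x̄ - t* · s/√n = 61.3 - 0.844 · 5.1/√177 = 60.98

We are 80% confident that μ ≥ 60.98.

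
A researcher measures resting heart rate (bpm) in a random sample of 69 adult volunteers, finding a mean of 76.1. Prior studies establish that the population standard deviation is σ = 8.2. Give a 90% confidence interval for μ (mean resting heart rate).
(74.48, 77.72)

z-interval (σ known):
z* = 1.645 for 90% confidence

Margin of error = z* · σ/√n = 1.645 · 8.2/√69 = 1.62

CI: (76.1 - 1.62, 76.1 + 1.62) = (74.48, 77.72)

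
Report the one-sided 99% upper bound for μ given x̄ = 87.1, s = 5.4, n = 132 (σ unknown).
μ ≤ 88.21

Upper bound (one-sided):
t* = 2.355 (one-sided for 99%)
Upper bound = x̄ + t* · s/√n = 87.1 + 2.355 · 5.4/√132 = 88.21

We are 99% confident that μ ≤ 88.21.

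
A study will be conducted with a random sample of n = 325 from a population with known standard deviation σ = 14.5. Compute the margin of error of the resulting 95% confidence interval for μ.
Margin of error = 1.58

Margin of error = z* · σ/√n
= 1.960 · 14.5/√325
= 1.960 · 14.5/18.0278
= 1.58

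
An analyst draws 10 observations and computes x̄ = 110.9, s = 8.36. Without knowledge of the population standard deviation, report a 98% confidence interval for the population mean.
(103.44, 118.36)

t-interval (σ unknown):
df = n - 1 = 9
t* = 2.821 for 98% confidence

Margin of error = t* · s/√n = 2.821 · 8.36/√10 = 7.46

CI: (103.44, 118.36)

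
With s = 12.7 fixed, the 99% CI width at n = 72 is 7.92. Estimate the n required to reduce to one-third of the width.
n ≈ 648

CI width ∝ 1/√n
To reduce width by factor 3, need √n to grow by 3 → need 3² = 9 times as many samples.

Current: n = 72, width = 7.92
New: n = 648, width ≈ 2.58

Width reduced by factor of 7.92/2.58 = 3.07.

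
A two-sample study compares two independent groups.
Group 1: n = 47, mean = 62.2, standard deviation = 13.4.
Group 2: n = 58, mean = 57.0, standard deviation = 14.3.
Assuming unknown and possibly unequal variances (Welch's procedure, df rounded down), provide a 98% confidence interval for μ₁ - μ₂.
(-1.21, 11.61)

Difference: x̄₁ - x̄₂ = 5.20
SE = √(s₁²/n₁ + s₂²/n₂) = √(13.4²/47 + 14.3²/58) = 2.7104
df = 100.80 → 100 (Welch–Satterthwaite, rounded down)
t* = 2.364

CI: 5.20 ± 2.364 · 2.7104 = 5.20 ± 6.41 = (-1.21, 11.61)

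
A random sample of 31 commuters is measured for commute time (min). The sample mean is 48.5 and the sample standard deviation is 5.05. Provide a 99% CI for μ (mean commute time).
(46.01, 50.99)

t-interval (σ unknown):
df = n - 1 = 30
t* = 2.750 for 99% confidence

Margin of error = t* · s/√n = 2.750 · 5.05/√31 = 2.49

CI: (46.01, 50.99)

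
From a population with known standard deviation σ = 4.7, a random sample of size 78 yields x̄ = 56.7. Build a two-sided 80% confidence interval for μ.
(56.02, 57.38)

z-interval (σ known):
z* = 1.282 for 80% confidence

Margin of error = z* · σ/√n = 1.282 · 4.7/√78 = 0.68

CI: (56.7 - 0.68, 56.7 + 0.68) = (56.02, 57.38)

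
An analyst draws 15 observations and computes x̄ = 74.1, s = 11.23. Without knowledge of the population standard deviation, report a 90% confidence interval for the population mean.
(68.99, 79.21)

t-interval (σ unknown):
df = n - 1 = 14
t* = 1.761 for 90% confidence

Margin of error = t* · s/√n = 1.761 · 11.23/√15 = 5.11

CI: (68.99, 79.21)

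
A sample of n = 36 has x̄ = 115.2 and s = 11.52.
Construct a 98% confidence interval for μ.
(110.52, 119.88)

t-interval (σ unknown):
df = n - 1 = 35
t* = 2.438 for 98% confidence

Margin of error = t* · s/√n = 2.438 · 11.52/√36 = 4.68

CI: (110.52, 119.88)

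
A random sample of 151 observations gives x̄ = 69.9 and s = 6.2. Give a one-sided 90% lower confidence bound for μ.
μ ≥ 69.25

Lower bound (one-sided):
t* = 1.287 (one-sided for 90%)
Lower bound = x̄ - t* · s/√n = 69.9 - 1.287 · 6.2/√151 = 69.25

We are 90% confident that μ ≥ 69.25.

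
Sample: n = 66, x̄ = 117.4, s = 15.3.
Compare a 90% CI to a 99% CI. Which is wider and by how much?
99% CI is wider by 3.71

df = 65
90% CI: t* = 1.669, (114.26, 120.54), width = 2 · t* · s/√n = 6.29
99% CI: t* = 2.654, (112.40, 122.40), width = 2 · t* · s/√n = 10.00

The 99% CI is wider by 10.00 - 6.29 = 3.71.
Higher confidence requires a wider interval.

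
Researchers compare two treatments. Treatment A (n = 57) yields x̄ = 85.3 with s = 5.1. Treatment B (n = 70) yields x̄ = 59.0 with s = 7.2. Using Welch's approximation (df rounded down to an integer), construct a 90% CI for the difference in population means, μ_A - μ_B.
(24.49, 28.11)

Difference: x̄₁ - x̄₂ = 26.30
SE = √(s₁²/n₁ + s₂²/n₂) = √(5.1²/57 + 7.2²/70) = 1.0940
df = 122.79 → 122 (Welch–Satterthwaite, rounded down)
t* = 1.657

CI: 26.30 ± 1.657 · 1.0940 = 26.30 ± 1.81 = (24.49, 28.11)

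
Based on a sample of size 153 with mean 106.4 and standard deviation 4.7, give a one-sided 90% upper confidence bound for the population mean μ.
μ ≤ 106.89

Upper bound (one-sided):
t* = 1.287 (one-sided for 90%)
Upper bound = x̄ + t* · s/√n = 106.4 + 1.287 · 4.7/√153 = 106.89

We are 90% confident that μ ≤ 106.89.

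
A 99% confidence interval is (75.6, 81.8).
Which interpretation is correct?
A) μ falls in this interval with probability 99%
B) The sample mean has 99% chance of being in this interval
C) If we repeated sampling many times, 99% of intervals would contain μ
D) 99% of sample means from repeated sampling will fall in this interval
C

A) Wrong — μ is fixed; the randomness lives in the interval, not in μ.
B) Wrong — x̄ is observed and sits in the interval by construction.
C) Correct — this is the frequentist long-run coverage interpretation.
D) Wrong — coverage applies to intervals containing μ, not to future x̄ values.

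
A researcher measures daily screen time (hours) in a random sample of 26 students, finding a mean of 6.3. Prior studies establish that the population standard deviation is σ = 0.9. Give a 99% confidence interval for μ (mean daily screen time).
(5.85, 6.75)

z-interval (σ known):
z* = 2.576 for 99% confidence

Margin of error = z* · σ/√n = 2.576 · 0.9/√26 = 0.45

CI: (6.3 - 0.45, 6.3 + 0.45) = (5.85, 6.75)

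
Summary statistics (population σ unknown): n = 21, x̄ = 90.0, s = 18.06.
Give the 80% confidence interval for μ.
(84.78, 95.22)

t-interval (σ unknown):
df = n - 1 = 20
t* = 1.325 for 80% confidence

Margin of error = t* · s/√n = 1.325 · 18.06/√21 = 5.22

CI: (84.78, 95.22)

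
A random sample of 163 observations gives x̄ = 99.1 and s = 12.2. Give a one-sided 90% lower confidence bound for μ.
μ ≥ 97.87

Lower bound (one-sided):
t* = 1.287 (one-sided for 90%)
Lower bound = x̄ - t* · s/√n = 99.1 - 1.287 · 12.2/√163 = 97.87

We are 90% confident that μ ≥ 97.87.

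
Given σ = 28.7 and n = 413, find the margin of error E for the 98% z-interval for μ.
Margin of error = 3.28

Margin of error = z* · σ/√n
= 2.326 · 28.7/√413
= 2.326 · 28.7/20.3224
= 3.28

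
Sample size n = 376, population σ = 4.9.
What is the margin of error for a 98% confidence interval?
Margin of error = 0.59

Margin of error = z* · σ/√n
= 2.326 · 4.9/√376
= 2.326 · 4.9/19.3907
= 0.59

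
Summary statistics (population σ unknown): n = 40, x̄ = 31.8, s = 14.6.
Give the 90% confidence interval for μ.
(27.91, 35.69)

t-interval (σ unknown):
df = n - 1 = 39
t* = 1.685 for 90% confidence

Margin of error = t* · s/√n = 1.685 · 14.6/√40 = 3.89

CI: (27.91, 35.69)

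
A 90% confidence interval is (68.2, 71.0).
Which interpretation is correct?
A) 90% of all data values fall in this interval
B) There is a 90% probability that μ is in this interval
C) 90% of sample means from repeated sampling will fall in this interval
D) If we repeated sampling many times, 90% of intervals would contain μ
D

A) Wrong — a CI is about the parameter μ, not individual data values.
B) Wrong — μ is fixed; the randomness lives in the interval, not in μ.
C) Wrong — coverage applies to intervals containing μ, not to future x̄ values.
D) Correct — this is the frequentist long-run coverage interpretation.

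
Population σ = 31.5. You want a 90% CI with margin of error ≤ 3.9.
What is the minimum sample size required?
n ≥ 177

For margin E ≤ 3.9:
n ≥ (z* · σ / E)²
n ≥ (1.645 · 31.5 / 3.9)²
n ≥ 176.53

Minimum n = 177 (rounding up)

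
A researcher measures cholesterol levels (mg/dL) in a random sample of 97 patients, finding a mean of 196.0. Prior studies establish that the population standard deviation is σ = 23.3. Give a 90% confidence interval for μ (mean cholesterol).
(192.11, 199.89)

z-interval (σ known):
z* = 1.645 for 90% confidence

Margin of error = z* · σ/√n = 1.645 · 23.3/√97 = 3.89

CI: (196.0 - 3.89, 196.0 + 3.89) = (192.11, 199.89)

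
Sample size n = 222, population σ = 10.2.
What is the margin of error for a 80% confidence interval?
Margin of error = 0.88

Margin of error = z* · σ/√n
= 1.282 · 10.2/√222
= 1.282 · 10.2/14.8997
= 0.88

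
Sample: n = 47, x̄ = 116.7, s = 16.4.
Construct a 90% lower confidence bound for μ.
μ ≥ 113.59

Lower bound (one-sided):
t* = 1.300 (one-sided for 90%)
Lower bound = x̄ - t* · s/√n = 116.7 - 1.300 · 16.4/√47 = 113.59

We are 90% confident that μ ≥ 113.59.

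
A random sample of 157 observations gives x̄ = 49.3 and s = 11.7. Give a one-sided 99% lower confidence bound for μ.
μ ≥ 47.11

Lower bound (one-sided):
t* = 2.350 (one-sided for 99%)
Lower bound = x̄ - t* · s/√n = 49.3 - 2.350 · 11.7/√157 = 47.11

We are 99% confident that μ ≥ 47.11.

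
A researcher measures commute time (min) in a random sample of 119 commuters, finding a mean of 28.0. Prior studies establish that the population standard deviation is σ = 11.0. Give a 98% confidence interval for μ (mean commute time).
(25.65, 30.35)

z-interval (σ known):
z* = 2.326 for 98% confidence

Margin of error = z* · σ/√n = 2.326 · 11.0/√119 = 2.35

CI: (28.0 - 2.35, 28.0 + 2.35) = (25.65, 30.35)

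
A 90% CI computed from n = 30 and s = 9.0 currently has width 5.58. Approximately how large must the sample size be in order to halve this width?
n ≈ 120

CI width ∝ 1/√n
To reduce width by factor 2, need √n to grow by 2 → need 2² = 4 times as many samples.

Current: n = 30, width = 5.58
New: n = 120, width ≈ 2.72

Width reduced by factor of 5.58/2.72 = 2.05.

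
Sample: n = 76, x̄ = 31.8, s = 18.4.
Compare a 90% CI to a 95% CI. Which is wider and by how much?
95% CI is wider by 1.38

df = 75
90% CI: t* = 1.665, (28.29, 35.31), width = 2 · t* · s/√n = 7.03
95% CI: t* = 1.992, (27.60, 36.00), width = 2 · t* · s/√n = 8.41

The 95% CI is wider by 8.41 - 7.03 = 1.38.
Higher confidence requires a wider interval.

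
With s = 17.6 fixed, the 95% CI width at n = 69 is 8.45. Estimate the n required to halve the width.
n ≈ 276

CI width ∝ 1/√n
To reduce width by factor 2, need √n to grow by 2 → need 2² = 4 times as many samples.

Current: n = 69, width = 8.45
New: n = 276, width ≈ 4.17

Width reduced by factor of 8.45/4.17 = 2.03.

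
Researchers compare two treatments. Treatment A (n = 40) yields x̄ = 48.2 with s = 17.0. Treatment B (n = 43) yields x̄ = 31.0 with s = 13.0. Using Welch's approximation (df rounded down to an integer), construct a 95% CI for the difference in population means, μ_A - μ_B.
(10.54, 23.86)

Difference: x̄₁ - x̄₂ = 17.20
SE = √(s₁²/n₁ + s₂²/n₂) = √(17.0²/40 + 13.0²/43) = 3.3399
df = 72.93 → 72 (Welch–Satterthwaite, rounded down)
t* = 1.993

CI: 17.20 ± 1.993 · 3.3399 = 17.20 ± 6.66 = (10.54, 23.86)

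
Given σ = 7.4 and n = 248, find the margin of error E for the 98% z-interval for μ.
Margin of error = 1.09

Margin of error = z* · σ/√n
= 2.326 · 7.4/√248
= 2.326 · 7.4/15.7480
= 1.09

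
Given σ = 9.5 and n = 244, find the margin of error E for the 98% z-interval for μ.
Margin of error = 1.41

Margin of error = z* · σ/√n
= 2.326 · 9.5/√244
= 2.326 · 9.5/15.6205
= 1.41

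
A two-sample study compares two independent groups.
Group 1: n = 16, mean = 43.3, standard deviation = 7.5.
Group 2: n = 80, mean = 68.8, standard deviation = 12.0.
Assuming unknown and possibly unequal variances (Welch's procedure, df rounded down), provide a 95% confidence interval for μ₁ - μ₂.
(-30.20, -20.80)

Difference: x̄₁ - x̄₂ = -25.50
SE = √(s₁²/n₁ + s₂²/n₂) = √(7.5²/16 + 12.0²/80) = 2.3056
df = 32.67 → 32 (Welch–Satterthwaite, rounded down)
t* = 2.037

CI: -25.50 ± 2.037 · 2.3056 = -25.50 ± 4.70 = (-30.20, -20.80)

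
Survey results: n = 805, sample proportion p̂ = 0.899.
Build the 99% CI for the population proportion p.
(0.872, 0.926)

Proportion CI:
SE = √(p̂(1-p̂)/n) = √(0.899 · 0.101 / 805) = 0.01062

z* = 2.576
Margin = z* · SE = 2.576 · 0.01062 = 0.0274

CI: 0.899 ± 0.0274 = (0.872, 0.926)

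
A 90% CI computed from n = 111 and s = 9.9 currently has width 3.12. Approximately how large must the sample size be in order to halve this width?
n ≈ 444

CI width ∝ 1/√n
To reduce width by factor 2, need √n to grow by 2 → need 2² = 4 times as many samples.

Current: n = 111, width = 3.12
New: n = 444, width ≈ 1.55

Width reduced by factor of 3.12/1.55 = 2.01.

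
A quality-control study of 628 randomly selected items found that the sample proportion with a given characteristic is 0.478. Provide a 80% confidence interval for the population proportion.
(0.452, 0.504)

Proportion CI:
SE = √(p̂(1-p̂)/n) = √(0.478 · 0.522 / 628) = 0.01993

z* = 1.282
Margin = z* · SE = 1.282 · 0.01993 = 0.0256

CI: 0.478 ± 0.0256 = (0.452, 0.504)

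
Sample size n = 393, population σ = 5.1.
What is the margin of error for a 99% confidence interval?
Margin of error = 0.66

Margin of error = z* · σ/√n
= 2.576 · 5.1/√393
= 2.576 · 5.1/19.8242
= 0.66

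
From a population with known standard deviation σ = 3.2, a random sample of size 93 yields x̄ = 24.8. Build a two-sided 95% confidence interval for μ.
(24.15, 25.45)

z-interval (σ known):
z* = 1.960 for 95% confidence

Margin of error = z* · σ/√n = 1.960 · 3.2/√93 = 0.65

CI: (24.8 - 0.65, 24.8 + 0.65) = (24.15, 25.45)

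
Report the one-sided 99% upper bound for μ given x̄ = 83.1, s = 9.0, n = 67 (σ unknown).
μ ≤ 85.72

Upper bound (one-sided):
t* = 2.384 (one-sided for 99%)
Upper bound = x̄ + t* · s/√n = 83.1 + 2.384 · 9.0/√67 = 85.72

We are 99% confident that μ ≤ 85.72.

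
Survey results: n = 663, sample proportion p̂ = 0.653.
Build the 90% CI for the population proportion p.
(0.623, 0.683)

Proportion CI:
SE = √(p̂(1-p̂)/n) = √(0.653 · 0.347 / 663) = 0.01849

z* = 1.645
Margin = z* · SE = 1.645 · 0.01849 = 0.0304

CI: 0.653 ± 0.0304 = (0.623, 0.683)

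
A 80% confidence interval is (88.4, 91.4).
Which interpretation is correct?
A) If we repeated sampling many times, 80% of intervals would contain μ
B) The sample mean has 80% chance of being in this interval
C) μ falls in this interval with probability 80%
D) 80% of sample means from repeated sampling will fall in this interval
A

A) Correct — this is the frequentist long-run coverage interpretation.
B) Wrong — x̄ is observed and sits in the interval by construction.
C) Wrong — μ is fixed; the randomness lives in the interval, not in μ.
D) Wrong — coverage applies to intervals containing μ, not to future x̄ values.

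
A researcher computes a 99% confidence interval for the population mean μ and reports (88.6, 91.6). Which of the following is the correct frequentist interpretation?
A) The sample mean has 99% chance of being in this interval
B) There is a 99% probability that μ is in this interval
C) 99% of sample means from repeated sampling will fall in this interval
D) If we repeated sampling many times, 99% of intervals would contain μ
D

A) Wrong — x̄ is observed and sits in the interval by construction.
B) Wrong — μ is fixed; the randomness lives in the interval, not in μ.
C) Wrong — coverage applies to intervals containing μ, not to future x̄ values.
D) Correct — this is the frequentist long-run coverage interpretation.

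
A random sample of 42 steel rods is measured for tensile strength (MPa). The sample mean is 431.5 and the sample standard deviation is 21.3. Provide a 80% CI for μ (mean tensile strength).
(427.22, 435.78)

t-interval (σ unknown):
df = n - 1 = 41
t* = 1.303 for 80% confidence

Margin of error = t* · s/√n = 1.303 · 21.3/√42 = 4.28

CI: (427.22, 435.78)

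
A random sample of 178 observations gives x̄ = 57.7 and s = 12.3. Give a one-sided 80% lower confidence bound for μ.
μ ≥ 56.92

Lower bound (one-sided):
t* = 0.844 (one-sided for 80%)
Lower bound = x̄ - t* · s/√n = 57.7 - 0.844 · 12.3/√178 = 56.92

We are 80% confident that μ ≥ 56.92.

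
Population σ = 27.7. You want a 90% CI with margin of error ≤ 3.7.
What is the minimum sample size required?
n ≥ 152

For margin E ≤ 3.7:
n ≥ (z* · σ / E)²
n ≥ (1.645 · 27.7 / 3.7)²
n ≥ 151.67

Minimum n = 152 (rounding up)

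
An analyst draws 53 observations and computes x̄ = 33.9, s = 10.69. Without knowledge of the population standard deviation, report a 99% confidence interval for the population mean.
(29.97, 37.83)

t-interval (σ unknown):
df = n - 1 = 52
t* = 2.674 for 99% confidence

Margin of error = t* · s/√n = 2.674 · 10.69/√53 = 3.93

CI: (29.97, 37.83)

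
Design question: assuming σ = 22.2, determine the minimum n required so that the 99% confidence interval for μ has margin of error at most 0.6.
n ≥ 9085

For margin E ≤ 0.6:
n ≥ (z* · σ / E)²
n ≥ (2.576 · 22.2 / 0.6)²
n ≥ 9084.38

Minimum n = 9085 (rounding up)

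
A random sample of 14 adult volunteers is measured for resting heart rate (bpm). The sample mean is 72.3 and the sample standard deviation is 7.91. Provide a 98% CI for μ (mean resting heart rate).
(66.70, 77.90)

t-interval (σ unknown):
df = n - 1 = 13
t* = 2.650 for 98% confidence

Margin of error = t* · s/√n = 2.650 · 7.91/√14 = 5.60

CI: (66.70, 77.90)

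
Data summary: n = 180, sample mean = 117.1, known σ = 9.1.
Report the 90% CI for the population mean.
(115.98, 118.22)

z-interval (σ known):
z* = 1.645 for 90% confidence

Margin of error = z* · σ/√n = 1.645 · 9.1/√180 = 1.12

CI: (117.1 - 1.12, 117.1 + 1.12) = (115.98, 118.22)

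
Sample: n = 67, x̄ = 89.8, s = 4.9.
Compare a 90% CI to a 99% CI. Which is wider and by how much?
99% CI is wider by 1.18

df = 66
90% CI: t* = 1.668, (88.80, 90.80), width = 2 · t* · s/√n = 2.00
99% CI: t* = 2.652, (88.21, 91.39), width = 2 · t* · s/√n = 3.18

The 99% CI is wider by 3.18 - 2.00 = 1.18.
Higher confidence requires a wider interval.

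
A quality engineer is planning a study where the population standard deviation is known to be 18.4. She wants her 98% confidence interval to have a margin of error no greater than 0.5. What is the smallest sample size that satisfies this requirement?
n ≥ 7327

For margin E ≤ 0.5:
n ≥ (z* · σ / E)²
n ≥ (2.326 · 18.4 / 0.5)²
n ≥ 7326.81

Minimum n = 7327 (rounding up)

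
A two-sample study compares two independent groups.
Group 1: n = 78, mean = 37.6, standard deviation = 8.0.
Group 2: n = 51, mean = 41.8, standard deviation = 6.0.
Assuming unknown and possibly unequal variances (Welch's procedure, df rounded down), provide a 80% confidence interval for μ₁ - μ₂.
(-5.79, -2.61)

Difference: x̄₁ - x̄₂ = -4.20
SE = √(s₁²/n₁ + s₂²/n₂) = √(8.0²/78 + 6.0²/51) = 1.2355
df = 124.53 → 124 (Welch–Satterthwaite, rounded down)
t* = 1.288

CI: -4.20 ± 1.288 · 1.2355 = -4.20 ± 1.59 = (-5.79, -2.61)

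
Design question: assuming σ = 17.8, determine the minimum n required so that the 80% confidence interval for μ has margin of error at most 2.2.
n ≥ 108

For margin E ≤ 2.2:
n ≥ (z* · σ / E)²
n ≥ (1.282 · 17.8 / 2.2)²
n ≥ 107.59

Minimum n = 108 (rounding up)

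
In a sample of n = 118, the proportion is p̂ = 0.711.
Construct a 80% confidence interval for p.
(0.658, 0.764)

Proportion CI:
SE = √(p̂(1-p̂)/n) = √(0.711 · 0.289 / 118) = 0.04173

z* = 1.282
Margin = z* · SE = 1.282 · 0.04173 = 0.0535

CI: 0.711 ± 0.0535 = (0.658, 0.764)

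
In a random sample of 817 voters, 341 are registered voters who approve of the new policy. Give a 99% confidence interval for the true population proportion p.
(0.373, 0.462)

Proportion CI:
p̂ = 341/817 = 0.41738
SE = √(p̂(1-p̂)/n) = √(0.41738 · 0.58262 / 817) = 0.01725

z* = 2.576
Margin = z* · SE = 2.576 · 0.01725 = 0.0444

CI: 0.41738 ± 0.0444 = (0.373, 0.462)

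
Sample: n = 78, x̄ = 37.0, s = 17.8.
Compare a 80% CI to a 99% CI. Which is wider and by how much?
99% CI is wider by 5.44

df = 77
80% CI: t* = 1.293, (34.39, 39.61), width = 2 · t* · s/√n = 5.21
99% CI: t* = 2.641, (31.68, 42.32), width = 2 · t* · s/√n = 10.65

The 99% CI is wider by 10.65 - 5.21 = 5.44.
Higher confidence requires a wider interval.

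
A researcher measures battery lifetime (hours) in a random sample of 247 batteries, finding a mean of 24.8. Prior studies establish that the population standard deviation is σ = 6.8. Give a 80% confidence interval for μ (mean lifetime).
(24.25, 25.35)

z-interval (σ known):
z* = 1.282 for 80% confidence

Margin of error = z* · σ/√n = 1.282 · 6.8/√247 = 0.55

CI: (24.8 - 0.55, 24.8 + 0.55) = (24.25, 25.35)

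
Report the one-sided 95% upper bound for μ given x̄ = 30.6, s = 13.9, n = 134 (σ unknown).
μ ≤ 32.59

Upper bound (one-sided):
t* = 1.656 (one-sided for 95%)
Upper bound = x̄ + t* · s/√n = 30.6 + 1.656 · 13.9/√134 = 32.59

We are 95% confident that μ ≤ 32.59.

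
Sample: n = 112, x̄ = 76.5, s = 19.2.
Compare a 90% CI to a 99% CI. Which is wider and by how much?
99% CI is wider by 3.49

df = 111
90% CI: t* = 1.659, (73.49, 79.51), width = 2 · t* · s/√n = 6.02
99% CI: t* = 2.621, (71.74, 81.26), width = 2 · t* · s/√n = 9.51

The 99% CI is wider by 9.51 - 6.02 = 3.49.
Higher confidence requires a wider interval.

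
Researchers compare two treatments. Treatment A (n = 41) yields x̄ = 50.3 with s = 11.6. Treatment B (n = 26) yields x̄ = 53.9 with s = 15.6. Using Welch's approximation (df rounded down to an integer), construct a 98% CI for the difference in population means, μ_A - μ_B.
(-12.20, 5.00)

Difference: x̄₁ - x̄₂ = -3.60
SE = √(s₁²/n₁ + s₂²/n₂) = √(11.6²/41 + 15.6²/26) = 3.5556
df = 42.35 → 42 (Welch–Satterthwaite, rounded down)
t* = 2.418

CI: -3.60 ± 2.418 · 3.5556 = -3.60 ± 8.60 = (-12.20, 5.00)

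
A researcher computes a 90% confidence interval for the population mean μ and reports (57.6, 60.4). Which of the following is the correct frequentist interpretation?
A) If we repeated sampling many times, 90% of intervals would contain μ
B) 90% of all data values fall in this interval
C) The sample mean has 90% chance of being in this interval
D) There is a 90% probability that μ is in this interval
A

A) Correct — this is the frequentist long-run coverage interpretation.
B) Wrong — a CI is about the parameter μ, not individual data values.
C) Wrong — x̄ is observed and sits in the interval by construction.
D) Wrong — μ is fixed; the randomness lives in the interval, not in μ.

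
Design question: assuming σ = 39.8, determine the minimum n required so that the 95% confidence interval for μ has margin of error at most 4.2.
n ≥ 345

For margin E ≤ 4.2:
n ≥ (z* · σ / E)²
n ≥ (1.960 · 39.8 / 4.2)²
n ≥ 344.97

Minimum n = 345 (rounding up)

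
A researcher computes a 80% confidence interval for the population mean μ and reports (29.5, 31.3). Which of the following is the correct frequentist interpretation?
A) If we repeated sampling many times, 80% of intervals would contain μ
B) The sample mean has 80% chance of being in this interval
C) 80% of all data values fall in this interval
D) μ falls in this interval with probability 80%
A

A) Correct — this is the frequentist long-run coverage interpretation.
B) Wrong — x̄ is observed and sits in the interval by construction.
C) Wrong — a CI is about the parameter μ, not individual data values.
D) Wrong — μ is fixed; the randomness lives in the interval, not in μ.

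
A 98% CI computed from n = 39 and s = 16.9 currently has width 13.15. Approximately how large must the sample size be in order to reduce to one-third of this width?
n ≈ 351

CI width ∝ 1/√n
To reduce width by factor 3, need √n to grow by 3 → need 3² = 9 times as many samples.

Current: n = 39, width = 13.15
New: n = 351, width ≈ 4.22

Width reduced by factor of 13.15/4.22 = 3.12.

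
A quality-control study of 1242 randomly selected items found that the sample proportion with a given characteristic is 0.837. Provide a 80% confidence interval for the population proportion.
(0.824, 0.850)

Proportion CI:
SE = √(p̂(1-p̂)/n) = √(0.837 · 0.163 / 1242) = 0.01048

z* = 1.282
Margin = z* · SE = 1.282 · 0.01048 = 0.0134

CI: 0.837 ± 0.0134 = (0.824, 0.850)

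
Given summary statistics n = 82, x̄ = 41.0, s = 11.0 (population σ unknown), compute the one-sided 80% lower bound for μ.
μ ≥ 39.97

Lower bound (one-sided):
t* = 0.846 (one-sided for 80%)
Lower bound = x̄ - t* · s/√n = 41.0 - 0.846 · 11.0/√82 = 39.97

We are 80% confident that μ ≥ 39.97.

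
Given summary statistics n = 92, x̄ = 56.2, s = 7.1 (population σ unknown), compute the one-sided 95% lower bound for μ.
μ ≥ 54.97

Lower bound (one-sided):
t* = 1.662 (one-sided for 95%)
Lower bound = x̄ - t* · s/√n = 56.2 - 1.662 · 7.1/√92 = 54.97

We are 95% confident that μ ≥ 54.97.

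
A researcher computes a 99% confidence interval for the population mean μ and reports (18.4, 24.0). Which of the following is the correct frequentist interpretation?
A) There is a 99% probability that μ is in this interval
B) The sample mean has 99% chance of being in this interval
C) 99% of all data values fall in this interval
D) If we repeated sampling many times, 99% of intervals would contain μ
D

A) Wrong — μ is fixed; the randomness lives in the interval, not in μ.
B) Wrong — x̄ is observed and sits in the interval by construction.
C) Wrong — a CI is about the parameter μ, not individual data values.
D) Correct — this is the frequentist long-run coverage interpretation.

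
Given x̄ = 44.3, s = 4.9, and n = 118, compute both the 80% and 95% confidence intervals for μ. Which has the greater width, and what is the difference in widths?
95% CI is wider by 0.63

df = 117
80% CI: t* = 1.289, (43.72, 44.88), width = 2 · t* · s/√n = 1.16
95% CI: t* = 1.980, (43.41, 45.19), width = 2 · t* · s/√n = 1.79

The 95% CI is wider by 1.79 - 1.16 = 0.63.
Higher confidence requires a wider interval.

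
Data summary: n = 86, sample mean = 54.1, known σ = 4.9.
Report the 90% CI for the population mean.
(53.23, 54.97)

z-interval (σ known):
z* = 1.645 for 90% confidence

Margin of error = z* · σ/√n = 1.645 · 4.9/√86 = 0.87

CI: (54.1 - 0.87, 54.1 + 0.87) = (53.23, 54.97)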